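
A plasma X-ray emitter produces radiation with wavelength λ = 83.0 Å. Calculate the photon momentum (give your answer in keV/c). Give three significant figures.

0.149 keV/c

Take h = 6.62607015e-34 J·s, c = 2.99792458e8 m/s, 1 eV = 1.602176634e-19 J.
First convert: λ = 83.0 Å = 8.30e-9 m.
For a photon p = h/λ, so p = 7.983e-26 kg·m/s.
Converting to keV/c: p = 0.1494 keV/c ≈ 0.149 keV/c.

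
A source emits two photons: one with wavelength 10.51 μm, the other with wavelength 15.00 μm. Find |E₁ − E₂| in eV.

Using E = hc/λ: E₁ = 1.8901e-20 J, E₂ = 1.3243e-20 J.
|ΔE| = |1.8901e-20 − 1.3243e-20| = 5.66e-21 J = 0.0353 eV.

0.0353 eV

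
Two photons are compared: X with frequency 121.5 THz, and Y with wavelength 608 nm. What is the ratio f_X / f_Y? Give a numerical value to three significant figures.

0.246

f_X = 1.215 × 10^14 Hz (from frequency = 121.5 THz, via f given directly).
f_Y = 4.931 × 10^14 Hz (from wavelength = 608 nm, via f = c/λ).
Ratio = 1.215 × 10^14 / 4.931 × 10^14 = 0.246.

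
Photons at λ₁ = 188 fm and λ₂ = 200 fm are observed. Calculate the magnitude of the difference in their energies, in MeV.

Using E = hc/λ: E₁ = 1.057e-12 J, E₂ = 9.932e-13 J.
|ΔE| = |1.057e-12 − 9.932e-13| = 6.34e-14 J = 0.396 MeV.

0.396 MeV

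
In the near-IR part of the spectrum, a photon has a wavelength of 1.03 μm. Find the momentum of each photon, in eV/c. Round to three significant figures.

1.20 eV/c

In SI units: λ = 1.03 μm = 1.03e-6 m.
Apply p = h/λ: p = 6.433e-28 kg·m/s.
Converting to eV/c: p = 1.204 eV/c ≈ 1.20 eV/c.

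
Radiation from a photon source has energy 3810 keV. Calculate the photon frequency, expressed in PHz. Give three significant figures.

9.21e5 PHz

Convert to SI: E = 3810 keV = 6.1043e-13 J.
Since f = E/h for a photon, f = 9.213e20 Hz.
Converting to PHz: f = 921300 PHz ≈ 9.21e5 PHz.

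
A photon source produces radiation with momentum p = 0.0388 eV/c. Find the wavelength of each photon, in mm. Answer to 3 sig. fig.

(h = 6.62607015 × 10^-34 J·s, c = 2.99792458 × 10^8 m/s, 1 eV = 1.602176634 × 10^-19 J.)
First convert: p = 0.0388 eV/c = 2.0736 × 10^-29 kg·m/s.
For a photon λ = h/p, so λ = 3.195 × 10^-5 m.
Converting to mm: λ = 0.03195 mm ≈ 0.0320 mm.

0.0320 mm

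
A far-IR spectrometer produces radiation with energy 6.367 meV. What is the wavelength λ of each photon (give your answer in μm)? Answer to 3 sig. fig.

First convert: E = 6.367 meV = 1.0201e-21 J.
Apply λ = hc/E: λ = 1.947e-4 m.
Converting to μm: λ = 194.7 μm ≈ 195 μm.

195 μm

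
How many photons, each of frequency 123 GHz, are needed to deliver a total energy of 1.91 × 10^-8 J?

2.34 × 10^14 photons

Per-photon energy: E = 8.150 × 10^-23 J (from frequency = 123 GHz).
N = E_total / E_photon = 1.91 × 10^-8 J / 8.150 × 10^-23 J = 2.34 × 10^14.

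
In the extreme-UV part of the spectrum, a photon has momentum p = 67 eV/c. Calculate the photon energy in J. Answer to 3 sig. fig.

1.07·10^-17 J

Use c = 2.99792458·10^8 m/s, 1 eV = 1.602176634·10^-19 J.
In SI units: p = 67 eV/c = 3.5807·10^-26 kg·m/s.
Since E = pc for a photon, E = 1.073·10^-17 J.
So E ≈ 1.07·10^-17 J.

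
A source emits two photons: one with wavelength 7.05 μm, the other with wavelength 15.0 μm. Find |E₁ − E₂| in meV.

93.2 meV

Using E = hc/λ: E₁ = 2.818e-20 J, E₂ = 1.324e-20 J.
|ΔE| = |2.818e-20 − 1.324e-20| = 1.49e-20 J = 93.2 meV.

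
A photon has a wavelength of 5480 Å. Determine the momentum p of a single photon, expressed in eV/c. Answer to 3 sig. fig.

Take h = 6.62607015 × 10^-34 J·s, c = 2.99792458 × 10^8 m/s, 1 eV = 1.602176634 × 10^-19 J.
Convert to SI: λ = 5480 Å = 5.48 × 10^-7 m.
Since p = h/λ for a photon, p = 1.209 × 10^-27 kg·m/s.
Converting to eV/c: p = 2.262 eV/c ≈ 2.26 eV/c.

2.26 eV/c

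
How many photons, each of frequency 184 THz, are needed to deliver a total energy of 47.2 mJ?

3.87·10^17 photons

Per-photon energy: E = 1.219·10^-19 J (from frequency = 184 THz).
N = E_total / E_photon = 0.0472 J / 1.219·10^-19 J = 3.87·10^17.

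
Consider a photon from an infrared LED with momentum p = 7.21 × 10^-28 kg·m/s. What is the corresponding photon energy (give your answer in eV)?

Use c = 2.99792458 × 10^8 m/s, 1 eV = 1.602176634 × 10^-19 J.
Since E = pc for a photon, E = 2.162 × 10^-19 J.
Converting to eV: E = 1.349 eV ≈ 1.35 eV.

1.35 eV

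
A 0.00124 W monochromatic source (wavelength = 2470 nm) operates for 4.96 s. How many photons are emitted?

Total energy: E_total = P·t = 0.00124 × 4.96 = 0.006150 J.
Per-photon energy: E = 8.042e-20 J.
N = E_total / E_photon = 7.65e16.

7.65e16 photons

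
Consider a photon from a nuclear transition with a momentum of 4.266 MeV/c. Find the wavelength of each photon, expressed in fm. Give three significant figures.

In SI units: p = 4.266 MeV/c = 2.2799 × 10^-21 kg·m/s.
Since λ = h/p for a photon, λ = 2.906 × 10^-13 m.
Converting to fm: λ = 290.6 fm ≈ 291 fm.

291 fm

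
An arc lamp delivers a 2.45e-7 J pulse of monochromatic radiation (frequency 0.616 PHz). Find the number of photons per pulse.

Per-photon energy: E = 4.082e-19 J (from frequency = 0.616 PHz).
N = E_total / E_photon = 2.45e-7 J / 4.082e-19 J = 6.00e11.

6.00e11 photons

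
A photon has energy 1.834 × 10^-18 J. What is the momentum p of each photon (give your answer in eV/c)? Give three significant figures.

Take c = 2.99792458 × 10^8 m/s, 1 eV = 1.602176634 × 10^-19 J.
The photon relation is p = E/c, giving p = 6.118 × 10^-27 kg·m/s.
Converting to eV/c: p = 11.45 eV/c ≈ 11.4 eV/c.

11.4 eV/c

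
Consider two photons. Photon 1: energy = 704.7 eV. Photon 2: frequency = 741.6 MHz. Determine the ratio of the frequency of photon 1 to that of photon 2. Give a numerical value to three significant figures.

2.30 × 10^8

f_1 = 1.704 × 10^17 Hz (from energy = 704.7 eV, via f = E/h).
f_2 = 7.416 × 10^8 Hz (from frequency = 741.6 MHz, via f given directly).
Ratio = 1.704 × 10^17 / 7.416 × 10^8 = 2.30 × 10^8.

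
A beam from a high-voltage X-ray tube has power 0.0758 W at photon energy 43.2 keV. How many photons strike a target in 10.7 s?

Total energy: E_total = P·t = 0.0758 × 10.7 = 0.8111 J.
Per-photon energy: E = 6.921·10^-15 J.
N = E_total / E_photon = 1.17·10^14.

1.17·10^14 photons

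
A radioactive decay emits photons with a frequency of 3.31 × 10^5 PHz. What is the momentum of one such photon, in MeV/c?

In SI units: f = 3.31 × 10^5 PHz = 3.31 × 10^20 Hz.
For a photon p = hf/c, so p = 7.316 × 10^-22 kg·m/s.
Converting to MeV/c: p = 1.369 MeV/c ≈ 1.37 MeV/c.

1.37 MeV/c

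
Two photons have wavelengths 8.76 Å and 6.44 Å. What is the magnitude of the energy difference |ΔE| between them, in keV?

0.510 keV

Using E = hc/λ: E₁ = 2.268 × 10^-16 J, E₂ = 3.085 × 10^-16 J.
|ΔE| = |2.268 × 10^-16 − 3.085 × 10^-16| = 8.17 × 10^-17 J = 0.510 keV.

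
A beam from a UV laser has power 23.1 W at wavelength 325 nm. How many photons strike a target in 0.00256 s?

Total energy: E_total = P·t = 23.1 × 0.00256 = 0.05914 J.
Per-photon energy: E = 6.112e-19 J.
N = E_total / E_photon = 9.68e16.

9.68e16 photons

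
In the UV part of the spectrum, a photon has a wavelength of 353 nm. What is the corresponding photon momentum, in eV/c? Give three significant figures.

First convert: λ = 353 nm = 3.53e-7 m.
The photon relation is p = h/λ, giving p = 1.877e-27 kg·m/s.
Converting to eV/c: p = 3.512 eV/c ≈ 3.51 eV/c.

3.51 eV/c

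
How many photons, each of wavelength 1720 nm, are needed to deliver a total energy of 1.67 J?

Per-photon energy: E = 1.155e-19 J (from wavelength = 1720 nm).
N = E_total / E_photon = 1.67 J / 1.155e-19 J = 1.45e19.

1.45e19 photons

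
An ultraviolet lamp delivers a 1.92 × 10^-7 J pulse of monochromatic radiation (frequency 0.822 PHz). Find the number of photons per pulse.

3.53 × 10^11 photons

Per-photon energy: E = 5.447 × 10^-19 J (from frequency = 0.822 PHz).
N = E_total / E_photon = 1.92 × 10^-7 J / 5.447 × 10^-19 J = 3.53 × 10^11.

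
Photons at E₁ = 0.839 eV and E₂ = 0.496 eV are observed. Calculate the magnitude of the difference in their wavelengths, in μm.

1.02 μm

Using λ = hc/E: λ₁ = 1.478e-6 m, λ₂ = 2.500e-6 m.
|Δλ| = |1.478e-6 − 2.500e-6| = 1.02e-6 m = 1.02 μm.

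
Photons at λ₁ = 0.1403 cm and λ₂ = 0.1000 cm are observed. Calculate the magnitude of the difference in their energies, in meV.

0.356 meV

Using E = hc/λ: E₁ = 1.4159·10^-22 J, E₂ = 1.9864·10^-22 J.
|ΔE| = |1.4159·10^-22 − 1.9864·10^-22| = 5.71·10^-23 J = 0.356 meV.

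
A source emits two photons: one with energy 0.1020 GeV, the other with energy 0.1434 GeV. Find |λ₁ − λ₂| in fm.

Using λ = hc/E: λ₁ = 1.2155e-14 m, λ₂ = 8.6460e-15 m.
|Δλ| = |1.2155e-14 − 8.6460e-15| = 3.51e-15 m = 3.51 fm.

3.51 fm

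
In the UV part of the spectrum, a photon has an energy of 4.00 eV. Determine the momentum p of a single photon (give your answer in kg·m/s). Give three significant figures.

In SI units: E = 4.00 eV = 6.4087·10^-19 J.
Since p = E/c for a photon, p = 2.138·10^-27 kg·m/s.
So p ≈ 2.14·10^-27 kg·m/s.

2.14·10^-27 kg·m/s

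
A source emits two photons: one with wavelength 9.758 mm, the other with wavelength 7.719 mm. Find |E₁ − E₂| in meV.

0.0336 meV

Using E = hc/λ: E₁ = 2.0357·10^-23 J, E₂ = 2.5734·10^-23 J.
|ΔE| = |2.0357·10^-23 − 2.5734·10^-23| = 5.38·10^-24 J = 0.0336 meV.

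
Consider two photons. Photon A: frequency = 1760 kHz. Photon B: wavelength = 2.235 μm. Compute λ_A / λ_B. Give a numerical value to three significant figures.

7.62e7

λ_A = 170.3 m (from frequency = 1760 kHz, via λ = c/f).
λ_B = 2.235e-6 m (from wavelength = 2.235 μm, via λ given directly).
Ratio = 170.3 / 2.235e-6 = 7.62e7.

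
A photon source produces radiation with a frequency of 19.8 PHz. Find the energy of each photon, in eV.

First convert: f = 19.8 PHz = 1.98·10^16 Hz.
For a photon E = hf, so E = 1.312·10^-17 J.
Converting to eV: E = 81.89 eV ≈ 81.9 eV.

81.9 eV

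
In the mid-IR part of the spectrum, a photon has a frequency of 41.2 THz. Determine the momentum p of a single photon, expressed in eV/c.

0.170 eV/c

First convert: f = 41.2 THz = 4.12 × 10^13 Hz.
Apply p = hf/c: p = 9.106 × 10^-29 kg·m/s.
Converting to eV/c: p = 0.1704 eV/c ≈ 0.170 eV/c.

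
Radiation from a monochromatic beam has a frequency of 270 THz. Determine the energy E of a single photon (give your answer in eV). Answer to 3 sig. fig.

1.12 eV

First convert: f = 270 THz = 2.7 × 10^14 Hz.
For a photon E = hf, so E = 1.789 × 10^-19 J.
Converting to eV: E = 1.117 eV ≈ 1.12 eV.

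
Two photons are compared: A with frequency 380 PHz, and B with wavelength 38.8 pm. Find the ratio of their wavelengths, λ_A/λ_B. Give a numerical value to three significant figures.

λ_A = 7.889e-10 m (from frequency = 380 PHz, via λ = c/f).
λ_B = 3.880e-11 m (from wavelength = 38.8 pm, via λ given directly).
Ratio = 7.889e-10 / 3.880e-11 = 20.3.

20.3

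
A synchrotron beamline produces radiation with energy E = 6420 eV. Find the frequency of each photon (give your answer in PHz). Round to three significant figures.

1550 PHz

Use h = 6.62607015e-34 J·s, 1 eV = 1.602176634e-19 J.
First convert: E = 6420 eV = 1.0286e-15 J.
Since f = E/h for a photon, f = 1.552e18 Hz.
Converting to PHz: f = 1552 PHz ≈ 1550 PHz.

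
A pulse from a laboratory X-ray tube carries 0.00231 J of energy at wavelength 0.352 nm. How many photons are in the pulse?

4.09e12 photons

Per-photon energy: E = 5.643e-16 J (from wavelength = 0.352 nm).
N = E_total / E_photon = 0.00231 J / 5.643e-16 J = 4.09e12.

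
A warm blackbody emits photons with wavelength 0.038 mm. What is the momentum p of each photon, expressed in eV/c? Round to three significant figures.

Take h = 6.62607015·10^-34 J·s, c = 2.99792458·10^8 m/s, 1 eV = 1.602176634·10^-19 J.
In SI units: λ = 0.038 mm = 3.8·10^-5 m.
For a photon p = h/λ, so p = 1.744·10^-29 kg·m/s.
Converting to eV/c: p = 0.03263 eV/c ≈ 0.0326 eV/c.

0.0326 eV/c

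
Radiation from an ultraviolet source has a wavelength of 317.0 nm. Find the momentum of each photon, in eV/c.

In SI units: λ = 317.0 nm = 3.170e-7 m.
For a photon p = h/λ, so p = 2.090e-27 kg·m/s.
Converting to eV/c: p = 3.911 eV/c ≈ 3.91 eV/c.

3.91 eV/c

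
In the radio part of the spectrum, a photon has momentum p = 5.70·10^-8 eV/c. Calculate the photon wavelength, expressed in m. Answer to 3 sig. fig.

(h = 6.62607015·10^-34 J·s, c = 2.99792458·10^8 m/s, 1 eV = 1.602176634·10^-19 J.)
In SI units: p = 5.70·10^-8 eV/c = 3.0462·10^-35 kg·m/s.
Apply λ = h/p: λ = 21.75 m.
So λ ≈ 21.8 m.

21.8 m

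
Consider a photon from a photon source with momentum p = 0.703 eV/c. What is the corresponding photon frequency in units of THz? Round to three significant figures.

First convert: p = 0.703 eV/c = 3.7570e-28 kg·m/s.
Since f = pc/h for a photon, f = 1.700e14 Hz.
Converting to THz: f = 170.0 THz ≈ 170 THz.

170 THz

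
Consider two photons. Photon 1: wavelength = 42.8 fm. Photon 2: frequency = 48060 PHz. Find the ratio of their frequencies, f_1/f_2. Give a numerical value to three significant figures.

146

f_1 = 7.004e21 Hz (from wavelength = 42.8 fm, via f = c/λ).
f_2 = 4.806e19 Hz (from frequency = 48060 PHz, via f given directly).
Ratio = 7.004e21 / 4.806e19 = 146.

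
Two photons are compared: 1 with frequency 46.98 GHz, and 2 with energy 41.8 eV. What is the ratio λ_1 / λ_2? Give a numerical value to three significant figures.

2.15e5

λ_1 = 0.006381 m (from frequency = 46.98 GHz, via λ = c/f).
λ_2 = 2.966e-8 m (from energy = 41.8 eV, via λ = hc/E).
Ratio = 0.006381 / 2.966e-8 = 2.15e5.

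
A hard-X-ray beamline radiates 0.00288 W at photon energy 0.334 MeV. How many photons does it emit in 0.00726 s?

3.91·10^8 photons

Total energy: E_total = P·t = 0.00288 × 0.00726 = 2.091·10^-5 J.
Per-photon energy: E = 5.351·10^-14 J.
N = E_total / E_photon = 3.91·10^8.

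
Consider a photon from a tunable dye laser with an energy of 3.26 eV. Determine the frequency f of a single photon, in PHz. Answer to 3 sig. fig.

0.788 PHz

Use h = 6.62607015 × 10^-34 J·s, 1 eV = 1.602176634 × 10^-19 J.
In SI units: E = 3.26 eV = 5.2231 × 10^-19 J.
Since f = E/h for a photon, f = 7.883 × 10^14 Hz.
Converting to PHz: f = 0.7883 PHz ≈ 0.788 PHz.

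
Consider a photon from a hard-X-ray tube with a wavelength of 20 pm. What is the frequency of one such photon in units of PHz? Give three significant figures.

1.50 × 10^4 PHz

Convert to SI: λ = 20 pm = 2.0 × 10^-11 m.
Since f = c/λ for a photon, f = 1.499 × 10^19 Hz.
Converting to PHz: f = 14990 PHz ≈ 1.50 × 10^4 PHz.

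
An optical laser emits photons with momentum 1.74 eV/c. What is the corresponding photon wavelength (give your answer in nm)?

713 nm

(h = 6.62607015·10^-34 J·s, c = 2.99792458·10^8 m/s, 1 eV = 1.602176634·10^-19 J.)
In SI units: p = 1.74 eV/c = 9.2991·10^-28 kg·m/s.
Since λ = h/p for a photon, λ = 7.126·10^-7 m.
Converting to nm: λ = 712.6 nm ≈ 713 nm.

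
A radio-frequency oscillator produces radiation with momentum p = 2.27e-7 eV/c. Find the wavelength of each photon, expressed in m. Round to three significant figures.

5.46 m

Use h = 6.62607015e-34 J·s, c = 2.99792458e8 m/s, 1 eV = 1.602176634e-19 J.
In SI units: p = 2.27e-7 eV/c = 1.2132e-34 kg·m/s.
The photon relation is λ = h/p, giving λ = 5.462 m.
So λ ≈ 5.46 m.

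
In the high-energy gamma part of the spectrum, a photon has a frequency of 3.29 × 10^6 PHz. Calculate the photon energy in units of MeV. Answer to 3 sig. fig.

13.6 MeV

In SI units: f = 3.29 × 10^6 PHz = 3.29 × 10^21 Hz.
The photon relation is E = hf, giving E = 2.180 × 10^-12 J.
Converting to MeV: E = 13.61 MeV ≈ 13.6 MeV.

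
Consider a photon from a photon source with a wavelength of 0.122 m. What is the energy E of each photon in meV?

(h = 6.62607015 × 10^-34 J·s, c = 2.99792458 × 10^8 m/s, 1 eV = 1.602176634 × 10^-19 J.)
For a photon E = hc/λ, so E = 1.628 × 10^-24 J.
Converting to meV: E = 0.01016 meV ≈ 0.0102 meV.

0.0102 meV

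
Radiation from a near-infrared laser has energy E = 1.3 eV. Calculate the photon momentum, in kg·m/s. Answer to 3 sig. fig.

First convert: E = 1.3 eV = 2.0828 × 10^-19 J.
The photon relation is p = E/c, giving p = 6.948 × 10^-28 kg·m/s.
So p ≈ 6.95 × 10^-28 kg·m/s.

6.95 × 10^-28 kg·m/s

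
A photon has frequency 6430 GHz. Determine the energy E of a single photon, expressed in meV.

26.6 meV

Take h = 6.62607015e-34 J·s, 1 eV = 1.602176634e-19 J.
Convert to SI: f = 6430 GHz = 6.43e12 Hz.
Since E = hf for a photon, E = 4.261e-21 J.
Converting to meV: E = 26.59 meV ≈ 26.6 meV.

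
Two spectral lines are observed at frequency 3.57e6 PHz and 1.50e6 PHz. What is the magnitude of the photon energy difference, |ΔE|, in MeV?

Using E = hf: E₁ = 2.366e-12 J, E₂ = 9.939e-13 J.
|ΔE| = |2.366e-12 − 9.939e-13| = 1.37e-12 J = 8.56 MeV.

8.56 MeV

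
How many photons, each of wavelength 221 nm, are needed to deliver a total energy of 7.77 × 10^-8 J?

8.64 × 10^10 photons

Per-photon energy: E = 8.988 × 10^-19 J (from wavelength = 221 nm).
N = E_total / E_photon = 7.77 × 10^-8 J / 8.988 × 10^-19 J = 8.64 × 10^10.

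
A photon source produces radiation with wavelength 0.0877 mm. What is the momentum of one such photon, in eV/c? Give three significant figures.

Take h = 6.62607015·10^-34 J·s, c = 2.99792458·10^8 m/s, 1 eV = 1.602176634·10^-19 J.
In SI units: λ = 0.0877 mm = 8.77·10^-5 m.
The photon relation is p = h/λ, giving p = 7.555·10^-30 kg·m/s.
Converting to eV/c: p = 0.01414 eV/c ≈ 0.0141 eV/c.

0.0141 eV/c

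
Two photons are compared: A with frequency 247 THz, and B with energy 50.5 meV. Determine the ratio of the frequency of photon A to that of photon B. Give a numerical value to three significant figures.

20.2

f_A = 2.470 × 10^14 Hz (from frequency = 247 THz, via f given directly).
f_B = 1.221 × 10^13 Hz (from energy = 50.5 meV, via f = E/h).
Ratio = 2.470 × 10^14 / 1.221 × 10^13 = 20.2.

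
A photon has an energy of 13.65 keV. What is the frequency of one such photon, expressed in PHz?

Take h = 6.62607015 × 10^-34 J·s, 1 eV = 1.602176634 × 10^-19 J.
In SI units: E = 13.65 keV = 2.1870 × 10^-15 J.
Apply f = E/h: f = 3.301 × 10^18 Hz.
Converting to PHz: f = 3301 PHz ≈ 3300 PHz.

3300 PHz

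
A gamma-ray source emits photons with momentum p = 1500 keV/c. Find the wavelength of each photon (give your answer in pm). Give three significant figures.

0.827 pm

Convert to SI: p = 1500 keV/c = 8.0164 × 10^-22 kg·m/s.
Since λ = h/p for a photon, λ = 8.266 × 10^-13 m.
Converting to pm: λ = 0.8266 pm ≈ 0.827 pm.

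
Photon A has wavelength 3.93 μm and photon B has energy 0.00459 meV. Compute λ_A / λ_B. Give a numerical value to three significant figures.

1.45 × 10^-5

λ_A = 3.930 × 10^-6 m (from wavelength = 3.93 μm, via λ given directly).
λ_B = 0.2701 m (from energy = 0.00459 meV, via λ = hc/E).
Ratio = 3.930 × 10^-6 / 0.2701 = 1.45 × 10^-5.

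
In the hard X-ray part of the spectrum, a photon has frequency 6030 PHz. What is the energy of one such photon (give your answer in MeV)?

(h = 6.62607015e-34 J·s, 1 eV = 1.602176634e-19 J.)
Convert to SI: f = 6030 PHz = 6.03e18 Hz.
Apply E = hf: E = 3.996e-15 J.
Converting to MeV: E = 0.02494 MeV ≈ 0.0249 MeV.

0.0249 MeV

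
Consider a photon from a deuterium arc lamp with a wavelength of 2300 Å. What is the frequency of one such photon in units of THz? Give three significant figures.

Use c = 2.99792458 × 10^8 m/s.
In SI units: λ = 2300 Å = 2.3 × 10^-7 m.
Since f = c/λ for a photon, f = 1.303 × 10^15 Hz.
Converting to THz: f = 1303 THz ≈ 1300 THz.

1300 THz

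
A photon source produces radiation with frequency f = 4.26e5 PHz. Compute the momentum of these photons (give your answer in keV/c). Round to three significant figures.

First convert: f = 4.26e5 PHz = 4.26e20 Hz.
Since p = hf/c for a photon, p = 9.416e-22 kg·m/s.
Converting to keV/c: p = 1762 keV/c ≈ 1760 keV/c.

1760 keV/c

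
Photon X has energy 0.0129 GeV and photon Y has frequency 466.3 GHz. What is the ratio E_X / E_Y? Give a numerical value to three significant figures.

6.69 × 10^9

E_X = 2.067 × 10^-12 J (from energy = 0.0129 GeV, via E given directly).
E_Y = 3.090 × 10^-22 J (from frequency = 466.3 GHz, via E = hf).
Ratio = 2.067 × 10^-12 / 3.090 × 10^-22 = 6.69 × 10^9.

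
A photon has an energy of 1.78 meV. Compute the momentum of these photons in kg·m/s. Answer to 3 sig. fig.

Convert to SI: E = 1.78 meV = 2.8519 × 10^-22 J.
Since p = E/c for a photon, p = 9.513 × 10^-31 kg·m/s.
So p ≈ 9.51 × 10^-31 kg·m/s.

9.51 × 10^-31 kg·m/s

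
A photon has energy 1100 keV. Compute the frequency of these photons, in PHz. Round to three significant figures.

In SI units: E = 1100 keV = 1.7624 × 10^-13 J.
For a photon f = E/h, so f = 2.660 × 10^20 Hz.
Converting to PHz: f = 266000 PHz ≈ 2.66 × 10^5 PHz.

2.66 × 10^5 PHz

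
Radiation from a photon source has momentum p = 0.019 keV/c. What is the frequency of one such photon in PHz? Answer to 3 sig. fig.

Use h = 6.62607015 × 10^-34 J·s, c = 2.99792458 × 10^8 m/s, 1 eV = 1.602176634 × 10^-19 J.
First convert: p = 0.019 keV/c = 1.0154 × 10^-26 kg·m/s.
For a photon f = pc/h, so f = 4.594 × 10^15 Hz.
Converting to PHz: f = 4.594 PHz ≈ 4.59 PHz.

4.59 PHz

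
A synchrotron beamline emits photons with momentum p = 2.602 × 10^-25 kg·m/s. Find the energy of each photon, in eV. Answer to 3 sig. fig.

Take c = 2.99792458 × 10^8 m/s, 1 eV = 1.602176634 × 10^-19 J.
The photon relation is E = pc, giving E = 7.801 × 10^-17 J.
Converting to eV: E = 486.9 eV ≈ 487 eV.

487 eV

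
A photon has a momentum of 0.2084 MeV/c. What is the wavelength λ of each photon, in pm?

(h = 6.62607015e-34 J·s, c = 2.99792458e8 m/s, 1 eV = 1.602176634e-19 J.)
First convert: p = 0.2084 MeV/c = 1.1137e-22 kg·m/s.
For a photon λ = h/p, so λ = 5.949e-12 m.
Converting to pm: λ = 5.949 pm ≈ 5.95 pm.

5.95 pm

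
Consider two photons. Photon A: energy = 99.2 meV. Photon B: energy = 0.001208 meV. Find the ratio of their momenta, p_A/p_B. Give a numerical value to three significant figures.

8.21 × 10^4

p_A = 5.302 × 10^-29 kg·m/s (from energy = 99.2 meV, via p = E/c).
p_B = 6.456 × 10^-34 kg·m/s (from energy = 0.001208 meV, via p = E/c).
Ratio = 5.302 × 10^-29 / 6.456 × 10^-34 = 8.21 × 10^4.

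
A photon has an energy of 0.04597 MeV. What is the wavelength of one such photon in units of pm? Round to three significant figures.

(h = 6.62607015e-34 J·s, c = 2.99792458e8 m/s, 1 eV = 1.602176634e-19 J.)
In SI units: E = 0.04597 MeV = 7.3652e-15 J.
The photon relation is λ = hc/E, giving λ = 2.697e-11 m.
Converting to pm: λ = 26.97 pm ≈ 27.0 pm.

27.0 pm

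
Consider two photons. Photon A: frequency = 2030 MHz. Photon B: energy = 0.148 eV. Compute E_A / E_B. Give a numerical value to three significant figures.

E_A = 1.345e-24 J (from frequency = 2030 MHz, via E = hf).
E_B = 2.371e-20 J (from energy = 0.148 eV, via E given directly).
Ratio = 1.345e-24 / 2.371e-20 = 5.67e-5.

5.67e-5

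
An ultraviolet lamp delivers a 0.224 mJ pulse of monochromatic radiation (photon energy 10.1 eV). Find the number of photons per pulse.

1.38 × 10^14 photons

Per-photon energy: E = 1.618 × 10^-18 J (from energy = 10.1 eV).
N = E_total / E_photon = 2.24 × 10^-4 J / 1.618 × 10^-18 J = 1.38 × 10^14.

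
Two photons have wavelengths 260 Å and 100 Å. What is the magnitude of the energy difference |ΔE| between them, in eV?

76.3 eV

Using E = hc/λ: E₁ = 7.640·10^-18 J, E₂ = 1.986·10^-17 J.
|ΔE| = |7.640·10^-18 − 1.986·10^-17| = 1.22·10^-17 J = 76.3 eV.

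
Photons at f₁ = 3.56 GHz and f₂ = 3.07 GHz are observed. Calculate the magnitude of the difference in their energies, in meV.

Using E = hf: E₁ = 2.359e-24 J, E₂ = 2.034e-24 J.
|ΔE| = |2.359e-24 − 2.034e-24| = 3.25e-25 J = 2.03e-3 meV.

2.03e-3 meV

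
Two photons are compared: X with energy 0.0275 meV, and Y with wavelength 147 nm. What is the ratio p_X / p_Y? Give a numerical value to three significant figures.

p_X = 1.470e-32 kg·m/s (from energy = 0.0275 meV, via p = E/c).
p_Y = 4.508e-27 kg·m/s (from wavelength = 147 nm, via p = h/λ).
Ratio = 1.470e-32 / 4.508e-27 = 3.26e-6.

3.26e-6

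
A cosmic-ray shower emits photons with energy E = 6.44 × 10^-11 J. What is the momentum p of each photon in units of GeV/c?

Use c = 2.99792458 × 10^8 m/s, 1 eV = 1.602176634 × 10^-19 J.
The photon relation is p = E/c, giving p = 2.148 × 10^-19 kg·m/s.
Converting to GeV/c: p = 0.4020 GeV/c ≈ 0.402 GeV/c.

0.402 GeV/c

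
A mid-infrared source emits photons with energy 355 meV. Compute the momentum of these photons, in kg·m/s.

(c = 2.99792458e8 m/s, 1 eV = 1.602176634e-19 J.)
Convert to SI: E = 355 meV = 5.6877e-20 J.
For a photon p = E/c, so p = 1.897e-28 kg·m/s.
So p ≈ 1.90e-28 kg·m/s.

1.90e-28 kg·m/s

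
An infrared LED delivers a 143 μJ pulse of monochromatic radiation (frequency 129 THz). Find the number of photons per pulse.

1.67 × 10^15 photons

Per-photon energy: E = 8.548 × 10^-20 J (from frequency = 129 THz).
N = E_total / E_photon = 1.43 × 10^-4 J / 8.548 × 10^-20 J = 1.67 × 10^15.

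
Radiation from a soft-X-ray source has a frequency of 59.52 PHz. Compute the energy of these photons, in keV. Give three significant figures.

0.246 keV

In SI units: f = 59.52 PHz = 5.952e16 Hz.
The photon relation is E = hf, giving E = 3.944e-17 J.
Converting to keV: E = 0.2462 keV ≈ 0.246 keV.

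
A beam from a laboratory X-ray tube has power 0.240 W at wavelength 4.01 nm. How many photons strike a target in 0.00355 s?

Total energy: E_total = P·t = 0.240 × 0.00355 = 8.520e-4 J.
Per-photon energy: E = 4.954e-17 J.
N = E_total / E_photon = 1.72e13.

1.72e13 photons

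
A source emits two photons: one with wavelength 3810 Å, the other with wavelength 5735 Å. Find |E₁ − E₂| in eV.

1.09 eV

Using E = hc/λ: E₁ = 5.2138 × 10^-19 J, E₂ = 3.4637 × 10^-19 J.
|ΔE| = |5.2138 × 10^-19 − 3.4637 × 10^-19| = 1.75 × 10^-19 J = 1.09 eV.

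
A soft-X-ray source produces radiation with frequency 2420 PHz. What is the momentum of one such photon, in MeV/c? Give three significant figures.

(h = 6.62607015e-34 J·s, c = 2.99792458e8 m/s, 1 eV = 1.602176634e-19 J.)
In SI units: f = 2420 PHz = 2.42e18 Hz.
Apply p = hf/c: p = 5.349e-24 kg·m/s.
Converting to MeV/c: p = 0.01001 MeV/c ≈ 0.0100 MeV/c.

0.0100 MeV/c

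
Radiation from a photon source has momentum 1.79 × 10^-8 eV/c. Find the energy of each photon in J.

Take c = 2.99792458 × 10^8 m/s, 1 eV = 1.602176634 × 10^-19 J.
First convert: p = 1.79 × 10^-8 eV/c = 9.5663 × 10^-36 kg·m/s.
Since E = pc for a photon, E = 2.868 × 10^-27 J.
So E ≈ 2.87 × 10^-27 J.

2.87 × 10^-27 J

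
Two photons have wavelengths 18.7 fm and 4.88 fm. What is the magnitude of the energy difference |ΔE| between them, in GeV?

0.188 GeV

Using E = hc/λ: E₁ = 1.062·10^-11 J, E₂ = 4.071·10^-11 J.
|ΔE| = |1.062·10^-11 − 4.071·10^-11| = 3.01·10^-11 J = 0.188 GeV.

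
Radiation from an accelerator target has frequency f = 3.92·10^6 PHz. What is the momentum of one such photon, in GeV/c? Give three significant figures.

0.0162 GeV/c

(h = 6.62607015·10^-34 J·s, c = 2.99792458·10^8 m/s, 1 eV = 1.602176634·10^-19 J.)
Convert to SI: f = 3.92·10^6 PHz = 3.92·10^21 Hz.
Since p = hf/c for a photon, p = 8.664·10^-21 kg·m/s.
Converting to GeV/c: p = 0.01621 GeV/c ≈ 0.0162 GeV/c.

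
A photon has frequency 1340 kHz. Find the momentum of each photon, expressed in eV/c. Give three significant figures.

5.54 × 10^-9 eV/c

Take h = 6.62607015 × 10^-34 J·s, c = 2.99792458 × 10^8 m/s, 1 eV = 1.602176634 × 10^-19 J.
In SI units: f = 1340 kHz = 1.34 × 10^6 Hz.
Apply p = hf/c: p = 2.962 × 10^-36 kg·m/s.
Converting to eV/c: p = 5.542 × 10^-9 eV/c ≈ 5.54 × 10^-9 eV/c.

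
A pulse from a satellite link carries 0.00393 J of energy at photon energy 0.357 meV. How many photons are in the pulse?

6.87·10^19 photons

Per-photon energy: E = 5.720·10^-23 J (from energy = 0.357 meV).
N = E_total / E_photon = 0.00393 J / 5.720·10^-23 J = 6.87·10^19.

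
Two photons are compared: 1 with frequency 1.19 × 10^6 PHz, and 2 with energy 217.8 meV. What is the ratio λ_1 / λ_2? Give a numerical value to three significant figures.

4.43 × 10^-8

λ_1 = 2.519 × 10^-13 m (from frequency = 1.19 × 10^6 PHz, via λ = c/f).
λ_2 = 5.693 × 10^-6 m (from energy = 217.8 meV, via λ = hc/E).
Ratio = 2.519 × 10^-13 / 5.693 × 10^-6 = 4.43 × 10^-8.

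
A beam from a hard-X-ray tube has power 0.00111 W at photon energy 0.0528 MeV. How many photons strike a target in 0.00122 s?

Total energy: E_total = P·t = 0.00111 × 0.00122 = 1.354e-6 J.
Per-photon energy: E = 8.459e-15 J.
N = E_total / E_photon = 1.60e8.

1.60e8 photons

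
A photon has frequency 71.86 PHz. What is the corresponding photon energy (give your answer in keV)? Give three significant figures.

Use h = 6.62607015 × 10^-34 J·s, 1 eV = 1.602176634 × 10^-19 J.
First convert: f = 71.86 PHz = 7.186 × 10^16 Hz.
Since E = hf for a photon, E = 4.761 × 10^-17 J.
Converting to keV: E = 0.2972 keV ≈ 0.297 keV.

0.297 keV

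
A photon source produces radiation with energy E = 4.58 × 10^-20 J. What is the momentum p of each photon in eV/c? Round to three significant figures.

(c = 2.99792458 × 10^8 m/s, 1 eV = 1.602176634 × 10^-19 J.)
Since p = E/c for a photon, p = 1.528 × 10^-28 kg·m/s.
Converting to eV/c: p = 0.2859 eV/c ≈ 0.286 eV/c.

0.286 eV/c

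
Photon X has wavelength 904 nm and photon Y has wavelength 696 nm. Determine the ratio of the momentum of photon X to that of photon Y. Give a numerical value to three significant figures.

p_X = 7.330e-28 kg·m/s (from wavelength = 904 nm, via p = h/λ).
p_Y = 9.520e-28 kg·m/s (from wavelength = 696 nm, via p = h/λ).
Ratio = 7.330e-28 / 9.520e-28 = 0.770.

0.770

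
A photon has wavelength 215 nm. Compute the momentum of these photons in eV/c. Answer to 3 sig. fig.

5.77 eV/c

Use h = 6.62607015e-34 J·s, c = 2.99792458e8 m/s, 1 eV = 1.602176634e-19 J.
First convert: λ = 215 nm = 2.15e-7 m.
Since p = h/λ for a photon, p = 3.082e-27 kg·m/s.
Converting to eV/c: p = 5.767 eV/c ≈ 5.77 eV/c.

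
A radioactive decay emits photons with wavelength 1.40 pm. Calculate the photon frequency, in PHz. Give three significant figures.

Use c = 2.99792458e8 m/s.
Convert to SI: λ = 1.40 pm = 1.40e-12 m.
Since f = c/λ for a photon, f = 2.141e20 Hz.
Converting to PHz: f = 214100 PHz ≈ 2.14e5 PHz.

2.14e5 PHz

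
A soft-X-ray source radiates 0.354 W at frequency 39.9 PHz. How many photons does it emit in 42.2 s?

Total energy: E_total = P·t = 0.354 × 42.2 = 14.94 J.
Per-photon energy: E = 2.644 × 10^-17 J.
N = E_total / E_photon = 5.65 × 10^17.

5.65 × 10^17 photons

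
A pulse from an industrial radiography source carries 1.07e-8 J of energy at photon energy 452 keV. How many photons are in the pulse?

Per-photon energy: E = 7.242e-14 J (from energy = 452 keV).
N = E_total / E_photon = 1.07e-8 J / 7.242e-14 J = 1.48e5.

1.48e5 photons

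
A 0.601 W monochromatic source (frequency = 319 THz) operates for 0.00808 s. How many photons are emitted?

Total energy: E_total = P·t = 0.601 × 0.00808 = 0.004856 J.
Per-photon energy: E = 2.114 × 10^-19 J.
N = E_total / E_photon = 2.30 × 10^16.

2.30 × 10^16 photons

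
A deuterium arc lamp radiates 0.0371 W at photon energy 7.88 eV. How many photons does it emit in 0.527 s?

Total energy: E_total = P·t = 0.0371 × 0.527 = 0.01955 J.
Per-photon energy: E = 1.263e-18 J.
N = E_total / E_photon = 1.55e16.

1.55e16 photons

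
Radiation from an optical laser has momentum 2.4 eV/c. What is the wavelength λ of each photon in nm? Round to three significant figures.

517 nm

Take h = 6.62607015e-34 J·s, c = 2.99792458e8 m/s, 1 eV = 1.602176634e-19 J.
First convert: p = 2.4 eV/c = 1.2826e-27 kg·m/s.
Since λ = h/p for a photon, λ = 5.166e-7 m.
Converting to nm: λ = 516.6 nm ≈ 517 nm.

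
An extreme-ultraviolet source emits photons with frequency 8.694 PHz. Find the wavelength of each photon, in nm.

34.5 nm

Convert to SI: f = 8.694 PHz = 8.694 × 10^15 Hz.
The photon relation is λ = c/f, giving λ = 3.448 × 10^-8 m.
Converting to nm: λ = 34.48 nm ≈ 34.5 nm.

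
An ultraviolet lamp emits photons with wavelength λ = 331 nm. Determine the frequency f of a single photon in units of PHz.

Convert to SI: λ = 331 nm = 3.31e-7 m.
Apply f = c/λ: f = 9.057e14 Hz.
Converting to PHz: f = 0.9057 PHz ≈ 0.906 PHz.

0.906 PHz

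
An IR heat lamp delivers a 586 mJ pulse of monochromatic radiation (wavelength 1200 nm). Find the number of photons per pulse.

3.54 × 10^18 photons

Per-photon energy: E = 1.655 × 10^-19 J (from wavelength = 1200 nm).
N = E_total / E_photon = 0.586 J / 1.655 × 10^-19 J = 3.54 × 10^18.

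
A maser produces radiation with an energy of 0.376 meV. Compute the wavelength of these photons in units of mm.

3.30 mm

Take h = 6.62607015 × 10^-34 J·s, c = 2.99792458 × 10^8 m/s, 1 eV = 1.602176634 × 10^-19 J.
In SI units: E = 0.376 meV = 6.0242 × 10^-23 J.
Apply λ = hc/E: λ = 0.003297 m.
Converting to mm: λ = 3.297 mm ≈ 3.30 mm.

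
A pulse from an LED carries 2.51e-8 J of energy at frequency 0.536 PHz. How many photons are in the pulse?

7.07e10 photons

Per-photon energy: E = 3.552e-19 J (from frequency = 0.536 PHz).
N = E_total / E_photon = 2.51e-8 J / 3.552e-19 J = 7.07e10.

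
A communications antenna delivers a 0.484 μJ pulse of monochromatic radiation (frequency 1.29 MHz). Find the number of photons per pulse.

Per-photon energy: E = 8.548e-28 J (from frequency = 1.29 MHz).
N = E_total / E_photon = 4.84e-7 J / 8.548e-28 J = 5.66e20.

5.66e20 photons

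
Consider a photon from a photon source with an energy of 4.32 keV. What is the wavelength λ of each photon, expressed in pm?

(h = 6.62607015e-34 J·s, c = 2.99792458e8 m/s, 1 eV = 1.602176634e-19 J.)
Convert to SI: E = 4.32 keV = 6.9214e-16 J.
The photon relation is λ = hc/E, giving λ = 2.870e-10 m.
Converting to pm: λ = 287.0 pm ≈ 287 pm.

287 pm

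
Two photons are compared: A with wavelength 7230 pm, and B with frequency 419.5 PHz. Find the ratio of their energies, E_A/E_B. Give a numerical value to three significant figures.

0.0988

E_A = 2.748 × 10^-17 J (from wavelength = 7230 pm, via E = hc/λ).
E_B = 2.780 × 10^-16 J (from frequency = 419.5 PHz, via E = hf).
Ratio = 2.748 × 10^-17 / 2.780 × 10^-16 = 0.0988.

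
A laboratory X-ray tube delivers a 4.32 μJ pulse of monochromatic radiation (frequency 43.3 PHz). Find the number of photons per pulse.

Per-photon energy: E = 2.869e-17 J (from frequency = 43.3 PHz).
N = E_total / E_photon = 4.32e-6 J / 2.869e-17 J = 1.51e11.

1.51e11 photons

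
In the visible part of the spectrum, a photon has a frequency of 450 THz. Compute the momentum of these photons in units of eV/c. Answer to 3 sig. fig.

1.86 eV/c

Use h = 6.62607015e-34 J·s, c = 2.99792458e8 m/s, 1 eV = 1.602176634e-19 J.
First convert: f = 450 THz = 4.5e14 Hz.
Since p = hf/c for a photon, p = 9.946e-28 kg·m/s.
Converting to eV/c: p = 1.861 eV/c ≈ 1.86 eV/c.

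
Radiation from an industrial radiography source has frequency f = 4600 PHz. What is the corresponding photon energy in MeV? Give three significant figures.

Use h = 6.62607015e-34 J·s, 1 eV = 1.602176634e-19 J.
Convert to SI: f = 4600 PHz = 4.6e18 Hz.
Apply E = hf: E = 3.048e-15 J.
Converting to MeV: E = 0.01902 MeV ≈ 0.0190 MeV.

0.0190 MeV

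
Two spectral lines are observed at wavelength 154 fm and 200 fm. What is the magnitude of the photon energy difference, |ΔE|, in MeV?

Using E = hc/λ: E₁ = 1.290e-12 J, E₂ = 9.932e-13 J.
|ΔE| = |1.290e-12 − 9.932e-13| = 2.97e-13 J = 1.85 MeV.

1.85 MeV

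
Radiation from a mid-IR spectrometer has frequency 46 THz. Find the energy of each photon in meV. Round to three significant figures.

190 meV

(h = 6.62607015e-34 J·s, 1 eV = 1.602176634e-19 J.)
First convert: f = 46 THz = 4.6e13 Hz.
Since E = hf for a photon, E = 3.048e-20 J.
Converting to meV: E = 190.2 meV ≈ 190 meV.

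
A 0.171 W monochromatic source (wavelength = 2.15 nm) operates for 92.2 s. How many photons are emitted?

Total energy: E_total = P·t = 0.171 × 92.2 = 15.77 J.
Per-photon energy: E = 9.239e-17 J.
N = E_total / E_photon = 1.71e17.

1.71e17 photons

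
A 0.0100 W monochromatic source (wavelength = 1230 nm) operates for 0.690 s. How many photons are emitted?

4.27e16 photons

Total energy: E_total = P·t = 0.0100 × 0.690 = 0.006900 J.
Per-photon energy: E = 1.615e-19 J.
N = E_total / E_photon = 4.27e16.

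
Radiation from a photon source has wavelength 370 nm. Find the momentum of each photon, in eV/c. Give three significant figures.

3.35 eV/c

(h = 6.62607015 × 10^-34 J·s, c = 2.99792458 × 10^8 m/s, 1 eV = 1.602176634 × 10^-19 J.)
Convert to SI: λ = 370 nm = 3.7 × 10^-7 m.
Since p = h/λ for a photon, p = 1.791 × 10^-27 kg·m/s.
Converting to eV/c: p = 3.351 eV/c ≈ 3.35 eV/c.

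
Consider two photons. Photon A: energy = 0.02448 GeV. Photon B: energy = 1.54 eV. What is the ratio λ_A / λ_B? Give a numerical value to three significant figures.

6.29 × 10^-8

λ_A = 5.065 × 10^-14 m (from energy = 0.02448 GeV, via λ = hc/E).
λ_B = 8.051 × 10^-7 m (from energy = 1.54 eV, via λ = hc/E).
Ratio = 5.065 × 10^-14 / 8.051 × 10^-7 = 6.29 × 10^-8.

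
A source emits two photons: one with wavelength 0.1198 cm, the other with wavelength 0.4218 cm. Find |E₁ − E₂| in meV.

0.741 meV

Using E = hc/λ: E₁ = 1.6581·10^-22 J, E₂ = 4.7094·10^-23 J.
|ΔE| = |1.6581·10^-22 − 4.7094·10^-23| = 1.19·10^-22 J = 0.741 meV.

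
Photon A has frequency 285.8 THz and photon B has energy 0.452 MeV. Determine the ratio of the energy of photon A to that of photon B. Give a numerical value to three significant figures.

2.61e-6

E_A = 1.894e-19 J (from frequency = 285.8 THz, via E = hf).
E_B = 7.242e-14 J (from energy = 0.452 MeV, via E given directly).
Ratio = 1.894e-19 / 7.242e-14 = 2.61e-6.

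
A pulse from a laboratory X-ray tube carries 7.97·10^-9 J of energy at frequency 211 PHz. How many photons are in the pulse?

Per-photon energy: E = 1.398·10^-16 J (from frequency = 211 PHz).
N = E_total / E_photon = 7.97·10^-9 J / 1.398·10^-16 J = 5.70·10^7.

5.70·10^7 photons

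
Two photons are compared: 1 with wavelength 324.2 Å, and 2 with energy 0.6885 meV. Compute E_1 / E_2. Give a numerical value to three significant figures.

E_1 = 6.127e-18 J (from wavelength = 324.2 Å, via E = hc/λ).
E_2 = 1.103e-22 J (from energy = 0.6885 meV, via E given directly).
Ratio = 6.127e-18 / 1.103e-22 = 5.55e4.

5.55e4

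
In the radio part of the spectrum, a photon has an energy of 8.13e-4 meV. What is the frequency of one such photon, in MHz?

Use h = 6.62607015e-34 J·s, 1 eV = 1.602176634e-19 J.
First convert: E = 8.13e-4 meV = 1.3026e-25 J.
For a photon f = E/h, so f = 1.966e8 Hz.
Converting to MHz: f = 196.6 MHz ≈ 197 MHz.

197 MHz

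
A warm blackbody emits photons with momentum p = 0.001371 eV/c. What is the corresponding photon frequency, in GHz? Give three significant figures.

Take h = 6.62607015e-34 J·s, c = 2.99792458e8 m/s, 1 eV = 1.602176634e-19 J.
In SI units: p = 0.001371 eV/c = 7.3270e-31 kg·m/s.
Since f = pc/h for a photon, f = 3.315e11 Hz.
Converting to GHz: f = 331.5 GHz ≈ 332 GHz.

332 GHz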